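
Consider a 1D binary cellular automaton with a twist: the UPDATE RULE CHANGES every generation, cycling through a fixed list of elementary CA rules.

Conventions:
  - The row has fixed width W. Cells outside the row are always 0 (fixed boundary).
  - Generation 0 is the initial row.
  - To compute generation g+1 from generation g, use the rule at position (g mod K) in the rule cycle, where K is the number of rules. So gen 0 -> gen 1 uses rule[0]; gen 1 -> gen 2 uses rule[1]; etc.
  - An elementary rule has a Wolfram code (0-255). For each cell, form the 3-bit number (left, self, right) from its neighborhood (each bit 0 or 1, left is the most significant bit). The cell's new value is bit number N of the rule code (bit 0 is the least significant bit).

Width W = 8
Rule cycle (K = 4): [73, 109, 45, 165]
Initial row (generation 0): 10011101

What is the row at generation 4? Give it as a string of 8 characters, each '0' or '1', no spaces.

Gen 0: 10011101
Gen 1 (rule 73): 00010100
Gen 2 (rule 109): 11011101
Gen 3 (rule 45): 10110011
Gen 4 (rule 165): 11000000

Answer: 11000000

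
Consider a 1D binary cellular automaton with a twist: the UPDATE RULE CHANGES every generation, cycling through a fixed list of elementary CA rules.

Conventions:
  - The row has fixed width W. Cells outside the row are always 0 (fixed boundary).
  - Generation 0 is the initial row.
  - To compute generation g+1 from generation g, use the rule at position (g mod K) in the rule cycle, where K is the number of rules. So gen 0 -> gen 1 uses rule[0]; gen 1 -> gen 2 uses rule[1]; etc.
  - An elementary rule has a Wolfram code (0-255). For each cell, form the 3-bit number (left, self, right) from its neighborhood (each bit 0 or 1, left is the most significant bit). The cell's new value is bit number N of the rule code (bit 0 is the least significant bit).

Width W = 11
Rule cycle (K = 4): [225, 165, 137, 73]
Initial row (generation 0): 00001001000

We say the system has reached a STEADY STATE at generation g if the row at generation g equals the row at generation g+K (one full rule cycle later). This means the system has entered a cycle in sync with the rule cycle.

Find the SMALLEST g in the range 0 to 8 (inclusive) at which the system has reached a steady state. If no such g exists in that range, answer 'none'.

Answer: none

Derivation:
Gen 0: 00001001000
Gen 1 (rule 225): 11100000011
Gen 2 (rule 165): 01001111000
Gen 3 (rule 137): 00001110011
Gen 4 (rule 73): 11101010011
Gen 5 (rule 225): 01110100001
Gen 6 (rule 165): 00101101101
Gen 7 (rule 137): 10001001000
Gen 8 (rule 73): 00100000011
Gen 9 (rule 225): 10001111001
Gen 10 (rule 165): 10100110001
Gen 11 (rule 137): 00000100100
Gen 12 (rule 73): 11110000001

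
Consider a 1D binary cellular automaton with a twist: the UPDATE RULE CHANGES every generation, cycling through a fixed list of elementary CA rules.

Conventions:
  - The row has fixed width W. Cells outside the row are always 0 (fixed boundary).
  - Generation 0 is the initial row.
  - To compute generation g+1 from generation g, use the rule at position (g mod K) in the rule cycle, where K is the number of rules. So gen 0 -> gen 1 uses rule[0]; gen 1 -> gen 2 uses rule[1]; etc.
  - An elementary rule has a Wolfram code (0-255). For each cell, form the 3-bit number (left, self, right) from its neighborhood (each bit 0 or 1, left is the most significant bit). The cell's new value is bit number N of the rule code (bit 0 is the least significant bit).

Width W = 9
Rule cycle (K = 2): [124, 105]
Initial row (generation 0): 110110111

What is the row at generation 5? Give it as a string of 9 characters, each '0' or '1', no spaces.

Answer: 111111111

Derivation:
Gen 0: 110110111
Gen 1 (rule 124): 111111101
Gen 2 (rule 105): 100000110
Gen 3 (rule 124): 110000111
Gen 4 (rule 105): 110110101
Gen 5 (rule 124): 111111111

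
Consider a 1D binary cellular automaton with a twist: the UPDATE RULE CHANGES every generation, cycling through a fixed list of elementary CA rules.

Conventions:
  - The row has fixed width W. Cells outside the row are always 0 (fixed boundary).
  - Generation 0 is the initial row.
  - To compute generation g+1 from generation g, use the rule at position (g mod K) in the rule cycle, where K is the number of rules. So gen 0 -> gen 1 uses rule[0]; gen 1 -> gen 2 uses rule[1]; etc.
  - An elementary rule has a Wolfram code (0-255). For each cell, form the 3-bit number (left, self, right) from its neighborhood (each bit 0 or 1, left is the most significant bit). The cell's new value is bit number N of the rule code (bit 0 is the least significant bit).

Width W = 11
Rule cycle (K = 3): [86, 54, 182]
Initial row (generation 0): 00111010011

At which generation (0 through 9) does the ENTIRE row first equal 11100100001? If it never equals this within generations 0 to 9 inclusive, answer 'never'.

Gen 0: 00111010011
Gen 1 (rule 86): 01001011101
Gen 2 (rule 54): 11111100011
Gen 3 (rule 182): 01111010100
Gen 4 (rule 86): 10001010110
Gen 5 (rule 54): 11011111001
Gen 6 (rule 182): 00101110111
Gen 7 (rule 86): 01100010001
Gen 8 (rule 54): 10010111011
Gen 9 (rule 182): 11111010100

Answer: never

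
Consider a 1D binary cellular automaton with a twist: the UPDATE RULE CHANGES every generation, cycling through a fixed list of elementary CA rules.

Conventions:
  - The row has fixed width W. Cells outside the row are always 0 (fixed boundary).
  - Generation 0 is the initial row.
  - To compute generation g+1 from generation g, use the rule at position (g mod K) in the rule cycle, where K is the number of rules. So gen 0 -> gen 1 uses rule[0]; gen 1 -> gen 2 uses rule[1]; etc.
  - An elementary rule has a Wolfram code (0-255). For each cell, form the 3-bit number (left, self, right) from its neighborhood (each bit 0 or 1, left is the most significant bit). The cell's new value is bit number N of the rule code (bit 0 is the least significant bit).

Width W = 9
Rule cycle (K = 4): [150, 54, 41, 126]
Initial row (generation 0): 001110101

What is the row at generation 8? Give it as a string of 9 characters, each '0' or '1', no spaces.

Answer: 111011001

Derivation:
Gen 0: 001110101
Gen 1 (rule 150): 010100101
Gen 2 (rule 54): 111111111
Gen 3 (rule 41): 100000000
Gen 4 (rule 126): 110000000
Gen 5 (rule 150): 001000000
Gen 6 (rule 54): 011100000
Gen 7 (rule 41): 010001111
Gen 8 (rule 126): 111011001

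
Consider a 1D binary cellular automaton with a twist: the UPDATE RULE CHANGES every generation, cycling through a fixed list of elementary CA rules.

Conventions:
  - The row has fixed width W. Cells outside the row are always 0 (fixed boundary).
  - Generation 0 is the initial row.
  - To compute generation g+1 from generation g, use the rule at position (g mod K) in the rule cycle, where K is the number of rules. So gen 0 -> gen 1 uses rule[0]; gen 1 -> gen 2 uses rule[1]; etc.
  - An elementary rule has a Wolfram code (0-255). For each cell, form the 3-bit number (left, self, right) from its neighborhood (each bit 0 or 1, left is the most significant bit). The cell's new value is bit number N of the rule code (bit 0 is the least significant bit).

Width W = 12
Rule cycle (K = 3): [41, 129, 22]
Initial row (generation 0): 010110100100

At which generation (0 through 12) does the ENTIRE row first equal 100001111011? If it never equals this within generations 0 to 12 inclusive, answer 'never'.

Answer: never

Derivation:
Gen 0: 010110100100
Gen 1 (rule 41): 001101000001
Gen 2 (rule 129): 100000011100
Gen 3 (rule 22): 110000100010
Gen 4 (rule 41): 100110001000
Gen 5 (rule 129): 000000100011
Gen 6 (rule 22): 000001110100
Gen 7 (rule 41): 111101001001
Gen 8 (rule 129): 011000000000
Gen 9 (rule 22): 100100000000
Gen 10 (rule 41): 000001111111
Gen 11 (rule 129): 111100111110
Gen 12 (rule 22): 000011000001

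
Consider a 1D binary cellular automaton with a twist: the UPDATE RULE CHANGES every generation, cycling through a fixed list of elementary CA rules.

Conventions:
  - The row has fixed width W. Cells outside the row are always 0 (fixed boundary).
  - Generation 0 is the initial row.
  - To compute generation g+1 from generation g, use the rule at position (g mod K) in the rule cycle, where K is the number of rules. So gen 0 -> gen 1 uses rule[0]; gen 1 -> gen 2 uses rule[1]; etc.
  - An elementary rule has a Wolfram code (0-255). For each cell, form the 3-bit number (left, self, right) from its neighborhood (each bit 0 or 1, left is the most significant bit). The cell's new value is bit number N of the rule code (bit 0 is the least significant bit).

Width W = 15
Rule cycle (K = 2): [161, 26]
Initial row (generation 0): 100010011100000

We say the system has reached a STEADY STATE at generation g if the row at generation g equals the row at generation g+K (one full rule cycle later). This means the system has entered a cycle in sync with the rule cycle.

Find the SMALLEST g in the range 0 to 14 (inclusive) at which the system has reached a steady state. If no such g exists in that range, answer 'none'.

Gen 0: 100010011100000
Gen 1 (rule 161): 001000001001111
Gen 2 (rule 26): 010100010111000
Gen 3 (rule 161): 001001001010011
Gen 4 (rule 26): 010110110001110
Gen 5 (rule 161): 001001000100100
Gen 6 (rule 26): 010110101011010
Gen 7 (rule 161): 001001010100100
Gen 8 (rule 26): 010110000011010
Gen 9 (rule 161): 001000111000100
Gen 10 (rule 26): 010101100101010
Gen 11 (rule 161): 001010000010100
Gen 12 (rule 26): 010001000100010
Gen 13 (rule 161): 000100010001000
Gen 14 (rule 26): 001010101010100
Gen 15 (rule 161): 100101010101001
Gen 16 (rule 26): 011000000000110

Answer: none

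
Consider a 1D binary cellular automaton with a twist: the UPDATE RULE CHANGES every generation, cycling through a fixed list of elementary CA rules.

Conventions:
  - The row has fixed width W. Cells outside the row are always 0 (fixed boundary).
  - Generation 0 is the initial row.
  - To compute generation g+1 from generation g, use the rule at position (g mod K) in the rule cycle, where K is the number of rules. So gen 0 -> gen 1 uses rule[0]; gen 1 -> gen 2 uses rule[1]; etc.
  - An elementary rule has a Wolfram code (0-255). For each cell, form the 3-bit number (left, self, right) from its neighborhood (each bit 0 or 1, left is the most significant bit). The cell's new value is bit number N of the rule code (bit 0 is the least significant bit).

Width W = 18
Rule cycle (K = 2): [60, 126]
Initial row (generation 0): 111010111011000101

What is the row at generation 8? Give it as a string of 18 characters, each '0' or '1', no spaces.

Answer: 110011111111011111

Derivation:
Gen 0: 111010111011000101
Gen 1 (rule 60): 100111100110100111
Gen 2 (rule 126): 111100111111111101
Gen 3 (rule 60): 100010100000000011
Gen 4 (rule 126): 110111110000000111
Gen 5 (rule 60): 101100001000000100
Gen 6 (rule 126): 111110011100001110
Gen 7 (rule 60): 100001010010001001
Gen 8 (rule 126): 110011111111011111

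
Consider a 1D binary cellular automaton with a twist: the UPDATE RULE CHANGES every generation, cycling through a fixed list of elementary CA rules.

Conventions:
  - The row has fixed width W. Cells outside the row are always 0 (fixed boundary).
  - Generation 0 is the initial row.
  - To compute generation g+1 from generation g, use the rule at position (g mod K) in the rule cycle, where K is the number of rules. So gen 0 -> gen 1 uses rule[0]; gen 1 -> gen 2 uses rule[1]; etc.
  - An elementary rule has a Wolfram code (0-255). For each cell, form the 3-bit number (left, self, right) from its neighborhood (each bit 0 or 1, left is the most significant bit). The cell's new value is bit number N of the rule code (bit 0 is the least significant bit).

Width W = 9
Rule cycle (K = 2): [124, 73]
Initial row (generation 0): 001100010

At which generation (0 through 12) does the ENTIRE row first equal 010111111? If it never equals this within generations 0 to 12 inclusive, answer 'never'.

Answer: never

Derivation:
Gen 0: 001100010
Gen 1 (rule 124): 001110011
Gen 2 (rule 73): 101010011
Gen 3 (rule 124): 111111011
Gen 4 (rule 73): 100001011
Gen 5 (rule 124): 110001111
Gen 6 (rule 73): 110101001
Gen 7 (rule 124): 111111101
Gen 8 (rule 73): 100000100
Gen 9 (rule 124): 110000110
Gen 10 (rule 73): 110110110
Gen 11 (rule 124): 111111111
Gen 12 (rule 73): 100000001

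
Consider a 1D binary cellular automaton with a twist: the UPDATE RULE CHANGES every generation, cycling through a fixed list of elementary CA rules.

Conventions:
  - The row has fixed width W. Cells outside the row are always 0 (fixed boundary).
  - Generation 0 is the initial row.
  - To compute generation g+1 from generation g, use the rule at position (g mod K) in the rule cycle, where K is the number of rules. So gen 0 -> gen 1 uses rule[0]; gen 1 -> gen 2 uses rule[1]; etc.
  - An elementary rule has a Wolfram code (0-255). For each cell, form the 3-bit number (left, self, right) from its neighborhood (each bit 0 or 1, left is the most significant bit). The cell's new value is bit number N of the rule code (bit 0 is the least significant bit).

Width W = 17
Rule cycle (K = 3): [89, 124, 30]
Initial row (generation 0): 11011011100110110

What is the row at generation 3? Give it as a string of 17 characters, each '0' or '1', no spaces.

Gen 0: 11011011100110110
Gen 1 (rule 89): 11011010110110111
Gen 2 (rule 124): 11111111111111101
Gen 3 (rule 30): 10000000000000001

Answer: 10000000000000001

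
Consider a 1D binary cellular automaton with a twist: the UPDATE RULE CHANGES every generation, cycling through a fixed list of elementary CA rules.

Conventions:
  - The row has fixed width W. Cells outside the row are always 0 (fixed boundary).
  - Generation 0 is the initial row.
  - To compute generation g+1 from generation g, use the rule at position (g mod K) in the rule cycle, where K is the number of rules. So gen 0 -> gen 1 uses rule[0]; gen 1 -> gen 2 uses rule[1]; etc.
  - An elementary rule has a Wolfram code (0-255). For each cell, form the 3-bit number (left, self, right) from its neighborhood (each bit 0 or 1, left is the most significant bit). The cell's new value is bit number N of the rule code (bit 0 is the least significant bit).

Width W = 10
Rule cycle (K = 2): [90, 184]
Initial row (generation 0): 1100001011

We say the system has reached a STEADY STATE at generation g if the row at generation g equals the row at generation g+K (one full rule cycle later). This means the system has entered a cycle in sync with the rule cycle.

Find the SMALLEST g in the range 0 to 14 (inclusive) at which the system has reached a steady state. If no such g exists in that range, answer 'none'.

Gen 0: 1100001011
Gen 1 (rule 90): 1110010011
Gen 2 (rule 184): 1101001010
Gen 3 (rule 90): 1100110001
Gen 4 (rule 184): 1010101000
Gen 5 (rule 90): 0000000100
Gen 6 (rule 184): 0000000010
Gen 7 (rule 90): 0000000101
Gen 8 (rule 184): 0000000010
Gen 9 (rule 90): 0000000101
Gen 10 (rule 184): 0000000010
Gen 11 (rule 90): 0000000101
Gen 12 (rule 184): 0000000010
Gen 13 (rule 90): 0000000101
Gen 14 (rule 184): 0000000010
Gen 15 (rule 90): 0000000101
Gen 16 (rule 184): 0000000010

Answer: 6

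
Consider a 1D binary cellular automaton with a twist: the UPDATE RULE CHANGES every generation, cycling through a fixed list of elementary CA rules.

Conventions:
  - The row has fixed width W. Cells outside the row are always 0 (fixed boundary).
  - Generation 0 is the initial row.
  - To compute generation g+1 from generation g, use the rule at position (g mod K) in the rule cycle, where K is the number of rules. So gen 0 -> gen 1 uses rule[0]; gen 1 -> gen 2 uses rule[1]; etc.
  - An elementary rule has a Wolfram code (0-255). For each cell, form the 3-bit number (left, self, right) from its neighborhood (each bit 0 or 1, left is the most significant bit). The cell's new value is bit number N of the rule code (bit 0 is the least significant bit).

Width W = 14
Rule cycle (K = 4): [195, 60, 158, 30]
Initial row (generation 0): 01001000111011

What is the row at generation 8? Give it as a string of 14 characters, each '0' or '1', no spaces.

Gen 0: 01001000111011
Gen 1 (rule 195): 10010011011001
Gen 2 (rule 60): 11011010110101
Gen 3 (rule 158): 10010010100101
Gen 4 (rule 30): 11111110111101
Gen 5 (rule 195): 01111110011100
Gen 6 (rule 60): 01000001010010
Gen 7 (rule 158): 11100011011111
Gen 8 (rule 30): 10010110010000

Answer: 10010110010000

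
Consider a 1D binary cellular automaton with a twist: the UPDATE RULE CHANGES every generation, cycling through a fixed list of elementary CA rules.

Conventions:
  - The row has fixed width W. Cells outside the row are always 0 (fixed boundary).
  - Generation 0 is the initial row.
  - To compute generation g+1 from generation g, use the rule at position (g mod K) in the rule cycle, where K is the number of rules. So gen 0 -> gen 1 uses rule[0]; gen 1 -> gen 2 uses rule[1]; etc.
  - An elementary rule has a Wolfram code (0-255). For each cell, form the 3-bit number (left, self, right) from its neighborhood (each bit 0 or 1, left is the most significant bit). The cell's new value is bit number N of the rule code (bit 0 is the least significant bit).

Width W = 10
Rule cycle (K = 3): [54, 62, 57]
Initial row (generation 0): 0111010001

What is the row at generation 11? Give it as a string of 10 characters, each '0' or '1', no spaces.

Gen 0: 0111010001
Gen 1 (rule 54): 1000111011
Gen 2 (rule 62): 1101100110
Gen 3 (rule 57): 1011010101
Gen 4 (rule 54): 1100111111
Gen 5 (rule 62): 1011100000
Gen 6 (rule 57): 0110011111
Gen 7 (rule 54): 1001100000
Gen 8 (rule 62): 1111010000
Gen 9 (rule 57): 1000101111
Gen 10 (rule 54): 1101110000
Gen 11 (rule 62): 1011001000

Answer: 1011001000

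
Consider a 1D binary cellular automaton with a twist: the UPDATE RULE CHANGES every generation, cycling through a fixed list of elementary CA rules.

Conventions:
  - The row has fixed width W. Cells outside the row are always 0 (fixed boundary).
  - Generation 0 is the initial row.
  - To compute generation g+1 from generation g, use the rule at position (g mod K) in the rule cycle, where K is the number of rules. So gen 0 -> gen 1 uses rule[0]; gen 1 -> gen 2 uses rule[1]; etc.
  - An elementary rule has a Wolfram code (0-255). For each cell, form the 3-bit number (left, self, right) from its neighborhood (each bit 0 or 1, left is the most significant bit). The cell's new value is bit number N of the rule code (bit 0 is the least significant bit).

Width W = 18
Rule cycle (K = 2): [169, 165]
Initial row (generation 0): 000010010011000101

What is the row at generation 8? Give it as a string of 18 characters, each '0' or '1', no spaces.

Answer: 000000011001110001

Derivation:
Gen 0: 000010010011000101
Gen 1 (rule 169): 111000000010010010
Gen 2 (rule 165): 010011111010010010
Gen 3 (rule 169): 000011110100000000
Gen 4 (rule 165): 111001101101111111
Gen 5 (rule 169): 110001011011111110
Gen 6 (rule 165): 000101100101111100
Gen 7 (rule 169): 110011000011111001
Gen 8 (rule 165): 000000011001110001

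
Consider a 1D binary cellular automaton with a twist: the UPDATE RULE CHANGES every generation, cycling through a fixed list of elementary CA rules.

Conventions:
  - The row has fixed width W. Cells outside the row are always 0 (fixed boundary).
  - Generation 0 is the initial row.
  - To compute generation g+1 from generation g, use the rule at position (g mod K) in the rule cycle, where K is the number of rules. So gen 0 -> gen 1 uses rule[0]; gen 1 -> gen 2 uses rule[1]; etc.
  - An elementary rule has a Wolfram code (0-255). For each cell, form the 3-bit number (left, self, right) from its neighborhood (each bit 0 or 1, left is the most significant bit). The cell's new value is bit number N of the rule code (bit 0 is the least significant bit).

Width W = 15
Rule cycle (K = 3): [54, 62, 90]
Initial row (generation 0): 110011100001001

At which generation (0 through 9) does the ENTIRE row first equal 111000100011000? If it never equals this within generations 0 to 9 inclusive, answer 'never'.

Answer: 3

Derivation:
Gen 0: 110011100001001
Gen 1 (rule 54): 001100010011111
Gen 2 (rule 62): 011010111110000
Gen 3 (rule 90): 111000100011000
Gen 4 (rule 54): 000101110100100
Gen 5 (rule 62): 001111001111110
Gen 6 (rule 90): 011001111000011
Gen 7 (rule 54): 100110000100100
Gen 8 (rule 62): 111101001111110
Gen 9 (rule 90): 100100111000011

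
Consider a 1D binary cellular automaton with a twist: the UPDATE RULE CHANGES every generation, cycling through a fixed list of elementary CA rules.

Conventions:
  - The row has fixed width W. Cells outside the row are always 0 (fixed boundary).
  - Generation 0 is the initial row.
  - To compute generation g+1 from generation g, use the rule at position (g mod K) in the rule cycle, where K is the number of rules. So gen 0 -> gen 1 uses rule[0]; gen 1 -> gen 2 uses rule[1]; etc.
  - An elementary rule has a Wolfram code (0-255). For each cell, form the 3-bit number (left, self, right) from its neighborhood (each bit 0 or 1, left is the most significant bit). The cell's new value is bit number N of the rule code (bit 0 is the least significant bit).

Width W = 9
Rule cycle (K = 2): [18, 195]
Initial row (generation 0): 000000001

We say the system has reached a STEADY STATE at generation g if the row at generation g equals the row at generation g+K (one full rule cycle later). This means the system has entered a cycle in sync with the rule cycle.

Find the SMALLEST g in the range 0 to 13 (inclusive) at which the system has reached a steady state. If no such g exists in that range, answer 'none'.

Answer: 1

Derivation:
Gen 0: 000000001
Gen 1 (rule 18): 000000010
Gen 2 (rule 195): 111111100
Gen 3 (rule 18): 000000010
Gen 4 (rule 195): 111111100
Gen 5 (rule 18): 000000010
Gen 6 (rule 195): 111111100
Gen 7 (rule 18): 000000010
Gen 8 (rule 195): 111111100
Gen 9 (rule 18): 000000010
Gen 10 (rule 195): 111111100
Gen 11 (rule 18): 000000010
Gen 12 (rule 195): 111111100
Gen 13 (rule 18): 000000010
Gen 14 (rule 195): 111111100
Gen 15 (rule 18): 000000010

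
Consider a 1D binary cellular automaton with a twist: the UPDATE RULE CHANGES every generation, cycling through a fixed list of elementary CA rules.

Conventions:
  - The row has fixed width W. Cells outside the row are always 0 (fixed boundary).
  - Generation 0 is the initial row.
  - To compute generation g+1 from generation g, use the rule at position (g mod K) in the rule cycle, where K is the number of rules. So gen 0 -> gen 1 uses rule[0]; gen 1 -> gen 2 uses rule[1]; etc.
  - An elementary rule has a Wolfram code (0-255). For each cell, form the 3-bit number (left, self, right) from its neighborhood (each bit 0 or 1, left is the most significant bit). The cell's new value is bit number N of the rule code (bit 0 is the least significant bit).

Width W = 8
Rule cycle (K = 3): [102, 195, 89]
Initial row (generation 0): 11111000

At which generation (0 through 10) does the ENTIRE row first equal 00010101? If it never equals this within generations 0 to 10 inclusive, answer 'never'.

Answer: 7

Derivation:
Gen 0: 11111000
Gen 1 (rule 102): 00001000
Gen 2 (rule 195): 11110011
Gen 3 (rule 89): 10011011
Gen 4 (rule 102): 10101101
Gen 5 (rule 195): 00000100
Gen 6 (rule 89): 11110011
Gen 7 (rule 102): 00010101
Gen 8 (rule 195): 11100000
Gen 9 (rule 89): 10111111
Gen 10 (rule 102): 11000001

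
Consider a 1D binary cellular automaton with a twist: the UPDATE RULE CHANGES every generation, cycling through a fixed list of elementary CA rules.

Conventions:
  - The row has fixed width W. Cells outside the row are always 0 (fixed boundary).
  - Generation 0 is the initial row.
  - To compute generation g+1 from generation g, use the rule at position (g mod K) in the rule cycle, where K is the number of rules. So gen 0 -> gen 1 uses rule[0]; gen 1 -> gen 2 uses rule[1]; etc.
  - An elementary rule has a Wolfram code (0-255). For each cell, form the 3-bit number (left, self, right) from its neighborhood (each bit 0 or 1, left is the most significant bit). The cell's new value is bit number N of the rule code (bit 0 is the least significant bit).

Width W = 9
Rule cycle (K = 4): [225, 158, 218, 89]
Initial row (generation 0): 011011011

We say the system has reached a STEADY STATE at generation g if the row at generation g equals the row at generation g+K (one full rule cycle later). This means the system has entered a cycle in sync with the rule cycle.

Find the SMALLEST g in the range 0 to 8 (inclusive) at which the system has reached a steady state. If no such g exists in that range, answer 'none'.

Answer: none

Derivation:
Gen 0: 011011011
Gen 1 (rule 225): 001101101
Gen 2 (rule 158): 011001001
Gen 3 (rule 218): 111110110
Gen 4 (rule 89): 100010111
Gen 5 (rule 225): 001001011
Gen 6 (rule 158): 011111010
Gen 7 (rule 218): 111111001
Gen 8 (rule 89): 100001100
Gen 9 (rule 225): 001100101
Gen 10 (rule 158): 011011101
Gen 11 (rule 218): 111011100
Gen 12 (rule 89): 101010111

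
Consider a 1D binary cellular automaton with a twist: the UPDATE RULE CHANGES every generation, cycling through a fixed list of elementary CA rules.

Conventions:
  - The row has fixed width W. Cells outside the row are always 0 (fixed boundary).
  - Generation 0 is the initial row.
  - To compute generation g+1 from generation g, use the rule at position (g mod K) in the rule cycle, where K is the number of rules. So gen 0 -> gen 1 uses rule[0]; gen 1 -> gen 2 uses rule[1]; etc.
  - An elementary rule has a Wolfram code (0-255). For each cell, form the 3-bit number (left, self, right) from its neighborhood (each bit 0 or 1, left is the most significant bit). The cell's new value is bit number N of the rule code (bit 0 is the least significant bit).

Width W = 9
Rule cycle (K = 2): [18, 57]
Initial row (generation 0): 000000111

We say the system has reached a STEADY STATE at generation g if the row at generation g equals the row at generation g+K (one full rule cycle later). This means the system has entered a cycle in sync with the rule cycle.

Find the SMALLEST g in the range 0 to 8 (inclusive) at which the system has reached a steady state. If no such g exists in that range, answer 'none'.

Gen 0: 000000111
Gen 1 (rule 18): 000001000
Gen 2 (rule 57): 111100111
Gen 3 (rule 18): 000011000
Gen 4 (rule 57): 111010111
Gen 5 (rule 18): 000000000
Gen 6 (rule 57): 111111111
Gen 7 (rule 18): 000000000
Gen 8 (rule 57): 111111111
Gen 9 (rule 18): 000000000
Gen 10 (rule 57): 111111111

Answer: 5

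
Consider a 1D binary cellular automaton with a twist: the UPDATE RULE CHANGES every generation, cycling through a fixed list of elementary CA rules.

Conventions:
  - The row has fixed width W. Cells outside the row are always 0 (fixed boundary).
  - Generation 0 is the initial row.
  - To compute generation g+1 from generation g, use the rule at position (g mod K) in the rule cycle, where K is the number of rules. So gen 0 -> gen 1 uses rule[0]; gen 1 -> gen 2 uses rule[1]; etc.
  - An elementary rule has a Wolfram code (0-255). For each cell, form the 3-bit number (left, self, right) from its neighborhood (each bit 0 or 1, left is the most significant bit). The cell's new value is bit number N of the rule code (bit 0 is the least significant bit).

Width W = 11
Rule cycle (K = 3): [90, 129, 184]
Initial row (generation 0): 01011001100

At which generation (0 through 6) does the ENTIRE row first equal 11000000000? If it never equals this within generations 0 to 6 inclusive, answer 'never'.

Answer: 5

Derivation:
Gen 0: 01011001100
Gen 1 (rule 90): 10011111110
Gen 2 (rule 129): 00001111100
Gen 3 (rule 184): 00001111010
Gen 4 (rule 90): 00011001001
Gen 5 (rule 129): 11000000000
Gen 6 (rule 184): 10100000000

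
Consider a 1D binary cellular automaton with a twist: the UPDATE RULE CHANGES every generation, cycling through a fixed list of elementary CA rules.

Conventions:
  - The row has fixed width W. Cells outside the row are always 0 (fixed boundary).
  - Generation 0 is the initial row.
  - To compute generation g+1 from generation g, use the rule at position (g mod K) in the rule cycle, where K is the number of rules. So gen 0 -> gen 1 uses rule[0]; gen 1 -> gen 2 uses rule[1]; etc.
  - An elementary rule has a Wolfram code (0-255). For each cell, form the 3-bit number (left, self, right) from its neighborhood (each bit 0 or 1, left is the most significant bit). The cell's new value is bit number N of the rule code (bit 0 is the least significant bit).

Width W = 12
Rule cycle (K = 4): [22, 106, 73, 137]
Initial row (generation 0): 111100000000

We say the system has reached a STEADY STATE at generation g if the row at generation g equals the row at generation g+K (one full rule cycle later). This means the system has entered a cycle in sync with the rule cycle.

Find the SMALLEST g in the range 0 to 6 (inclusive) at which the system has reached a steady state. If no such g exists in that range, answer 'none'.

Answer: none

Derivation:
Gen 0: 111100000000
Gen 1 (rule 22): 000010000000
Gen 2 (rule 106): 000100000000
Gen 3 (rule 73): 110001111111
Gen 4 (rule 137): 100101111110
Gen 5 (rule 22): 111100000001
Gen 6 (rule 106): 100100000010
Gen 7 (rule 73): 000001111000
Gen 8 (rule 137): 111101110011
Gen 9 (rule 22): 000000001100
Gen 10 (rule 106): 000000011100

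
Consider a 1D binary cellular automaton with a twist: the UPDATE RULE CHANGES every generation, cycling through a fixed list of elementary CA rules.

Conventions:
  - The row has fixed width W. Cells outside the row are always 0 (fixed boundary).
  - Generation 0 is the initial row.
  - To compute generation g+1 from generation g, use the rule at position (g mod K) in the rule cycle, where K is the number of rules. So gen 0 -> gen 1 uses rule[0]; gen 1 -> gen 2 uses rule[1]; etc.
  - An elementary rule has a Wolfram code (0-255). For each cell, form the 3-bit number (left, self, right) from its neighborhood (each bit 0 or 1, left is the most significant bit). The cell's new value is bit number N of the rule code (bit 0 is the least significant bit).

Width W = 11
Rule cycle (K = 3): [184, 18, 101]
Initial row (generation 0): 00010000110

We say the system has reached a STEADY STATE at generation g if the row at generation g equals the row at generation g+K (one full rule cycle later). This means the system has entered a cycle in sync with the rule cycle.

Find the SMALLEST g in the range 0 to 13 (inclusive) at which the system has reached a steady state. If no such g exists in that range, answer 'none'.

Answer: 5

Derivation:
Gen 0: 00010000110
Gen 1 (rule 184): 00001000101
Gen 2 (rule 18): 00010101000
Gen 3 (rule 101): 11011111011
Gen 4 (rule 184): 10111110110
Gen 5 (rule 18): 00000000001
Gen 6 (rule 101): 11111111101
Gen 7 (rule 184): 11111111010
Gen 8 (rule 18): 00000000001
Gen 9 (rule 101): 11111111101
Gen 10 (rule 184): 11111111010
Gen 11 (rule 18): 00000000001
Gen 12 (rule 101): 11111111101
Gen 13 (rule 184): 11111111010
Gen 14 (rule 18): 00000000001
Gen 15 (rule 101): 11111111101
Gen 16 (rule 184): 11111111010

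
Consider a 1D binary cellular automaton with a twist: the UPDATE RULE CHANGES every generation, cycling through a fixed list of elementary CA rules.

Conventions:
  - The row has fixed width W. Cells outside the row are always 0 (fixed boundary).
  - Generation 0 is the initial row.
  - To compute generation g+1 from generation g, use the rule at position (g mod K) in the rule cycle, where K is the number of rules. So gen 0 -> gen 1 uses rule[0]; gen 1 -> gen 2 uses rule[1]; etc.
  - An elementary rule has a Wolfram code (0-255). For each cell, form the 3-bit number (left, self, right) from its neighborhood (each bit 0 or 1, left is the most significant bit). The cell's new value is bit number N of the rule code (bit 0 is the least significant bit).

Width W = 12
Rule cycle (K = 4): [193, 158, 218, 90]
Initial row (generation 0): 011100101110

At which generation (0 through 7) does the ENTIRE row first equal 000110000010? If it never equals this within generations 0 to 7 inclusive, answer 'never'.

Gen 0: 011100101110
Gen 1 (rule 193): 001100000110
Gen 2 (rule 158): 011010001101
Gen 3 (rule 218): 111001011100
Gen 4 (rule 90): 101110010110
Gen 5 (rule 193): 000110000010
Gen 6 (rule 158): 001101000111
Gen 7 (rule 218): 011100101111

Answer: 5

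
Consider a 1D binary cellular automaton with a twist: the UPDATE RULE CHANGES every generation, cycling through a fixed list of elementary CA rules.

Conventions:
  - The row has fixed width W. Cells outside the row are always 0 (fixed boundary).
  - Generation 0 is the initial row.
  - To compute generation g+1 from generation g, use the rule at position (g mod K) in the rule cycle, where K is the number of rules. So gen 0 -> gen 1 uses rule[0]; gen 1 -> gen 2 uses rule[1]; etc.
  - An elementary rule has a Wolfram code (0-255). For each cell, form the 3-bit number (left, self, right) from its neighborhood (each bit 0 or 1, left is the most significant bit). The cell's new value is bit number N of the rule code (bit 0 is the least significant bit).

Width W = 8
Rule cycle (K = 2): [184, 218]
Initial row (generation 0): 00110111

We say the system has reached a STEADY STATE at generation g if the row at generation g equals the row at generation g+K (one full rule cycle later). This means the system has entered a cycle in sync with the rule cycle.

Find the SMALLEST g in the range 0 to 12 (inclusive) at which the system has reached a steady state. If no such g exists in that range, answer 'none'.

Gen 0: 00110111
Gen 1 (rule 184): 00101110
Gen 2 (rule 218): 01001111
Gen 3 (rule 184): 00101110
Gen 4 (rule 218): 01001111
Gen 5 (rule 184): 00101110
Gen 6 (rule 218): 01001111
Gen 7 (rule 184): 00101110
Gen 8 (rule 218): 01001111
Gen 9 (rule 184): 00101110
Gen 10 (rule 218): 01001111
Gen 11 (rule 184): 00101110
Gen 12 (rule 218): 01001111
Gen 13 (rule 184): 00101110
Gen 14 (rule 218): 01001111

Answer: 1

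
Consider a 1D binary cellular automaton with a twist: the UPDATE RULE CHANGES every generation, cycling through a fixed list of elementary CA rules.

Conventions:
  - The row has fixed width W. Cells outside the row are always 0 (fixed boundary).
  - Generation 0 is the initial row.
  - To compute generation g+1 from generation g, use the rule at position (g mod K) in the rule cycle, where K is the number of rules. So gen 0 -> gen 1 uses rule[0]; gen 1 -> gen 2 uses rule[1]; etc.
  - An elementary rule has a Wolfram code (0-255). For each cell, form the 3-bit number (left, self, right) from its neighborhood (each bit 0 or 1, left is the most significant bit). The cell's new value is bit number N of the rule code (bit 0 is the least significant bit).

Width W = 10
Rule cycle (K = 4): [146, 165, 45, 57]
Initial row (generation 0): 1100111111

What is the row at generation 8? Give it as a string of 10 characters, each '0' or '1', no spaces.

Gen 0: 1100111111
Gen 1 (rule 146): 0011011110
Gen 2 (rule 165): 1000101100
Gen 3 (rule 45): 1010111001
Gen 4 (rule 57): 0101100100
Gen 5 (rule 146): 1000011010
Gen 6 (rule 165): 1011000110
Gen 7 (rule 45): 1110010100
Gen 8 (rule 57): 1001001011

Answer: 1001001011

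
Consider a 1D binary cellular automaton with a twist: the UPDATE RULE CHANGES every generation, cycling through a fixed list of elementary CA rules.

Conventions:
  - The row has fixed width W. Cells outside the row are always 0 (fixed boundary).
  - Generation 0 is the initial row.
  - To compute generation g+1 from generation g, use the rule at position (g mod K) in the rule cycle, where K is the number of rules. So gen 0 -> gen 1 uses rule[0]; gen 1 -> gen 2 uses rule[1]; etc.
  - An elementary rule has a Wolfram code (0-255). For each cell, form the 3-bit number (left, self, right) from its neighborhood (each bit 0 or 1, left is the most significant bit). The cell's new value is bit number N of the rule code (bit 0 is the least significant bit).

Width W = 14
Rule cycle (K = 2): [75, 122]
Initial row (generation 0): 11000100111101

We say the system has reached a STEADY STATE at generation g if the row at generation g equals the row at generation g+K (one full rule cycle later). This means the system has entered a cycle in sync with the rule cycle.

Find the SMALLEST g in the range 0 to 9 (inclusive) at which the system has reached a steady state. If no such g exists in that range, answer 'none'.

Gen 0: 11000100111101
Gen 1 (rule 75): 11011001100100
Gen 2 (rule 122): 11111111111010
Gen 3 (rule 75): 10000000001000
Gen 4 (rule 122): 01000000010100
Gen 5 (rule 75): 10011111100001
Gen 6 (rule 122): 01110000110010
Gen 7 (rule 75): 11010111110100
Gen 8 (rule 122): 11101100011010
Gen 9 (rule 75): 10101101111000
Gen 10 (rule 122): 01011111001100
Gen 11 (rule 75): 10010001011101

Answer: none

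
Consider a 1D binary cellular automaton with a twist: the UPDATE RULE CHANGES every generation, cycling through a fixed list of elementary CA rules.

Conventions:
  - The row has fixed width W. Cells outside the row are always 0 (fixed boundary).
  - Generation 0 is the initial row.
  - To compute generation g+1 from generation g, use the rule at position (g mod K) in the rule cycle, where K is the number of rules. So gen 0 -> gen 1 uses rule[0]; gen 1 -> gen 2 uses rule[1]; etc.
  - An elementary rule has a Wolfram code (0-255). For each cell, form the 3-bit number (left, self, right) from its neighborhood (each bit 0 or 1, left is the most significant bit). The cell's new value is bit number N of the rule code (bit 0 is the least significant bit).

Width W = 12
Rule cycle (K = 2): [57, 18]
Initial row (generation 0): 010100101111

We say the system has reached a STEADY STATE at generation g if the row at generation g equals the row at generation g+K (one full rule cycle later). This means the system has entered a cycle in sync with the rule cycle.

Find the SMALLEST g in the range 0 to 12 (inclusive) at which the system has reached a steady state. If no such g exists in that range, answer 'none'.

Gen 0: 010100101111
Gen 1 (rule 57): 001010011000
Gen 2 (rule 18): 010001100100
Gen 3 (rule 57): 001101010011
Gen 4 (rule 18): 010000001100
Gen 5 (rule 57): 001111101011
Gen 6 (rule 18): 010000000000
Gen 7 (rule 57): 001111111111
Gen 8 (rule 18): 010000000000
Gen 9 (rule 57): 001111111111
Gen 10 (rule 18): 010000000000
Gen 11 (rule 57): 001111111111
Gen 12 (rule 18): 010000000000
Gen 13 (rule 57): 001111111111
Gen 14 (rule 18): 010000000000

Answer: 6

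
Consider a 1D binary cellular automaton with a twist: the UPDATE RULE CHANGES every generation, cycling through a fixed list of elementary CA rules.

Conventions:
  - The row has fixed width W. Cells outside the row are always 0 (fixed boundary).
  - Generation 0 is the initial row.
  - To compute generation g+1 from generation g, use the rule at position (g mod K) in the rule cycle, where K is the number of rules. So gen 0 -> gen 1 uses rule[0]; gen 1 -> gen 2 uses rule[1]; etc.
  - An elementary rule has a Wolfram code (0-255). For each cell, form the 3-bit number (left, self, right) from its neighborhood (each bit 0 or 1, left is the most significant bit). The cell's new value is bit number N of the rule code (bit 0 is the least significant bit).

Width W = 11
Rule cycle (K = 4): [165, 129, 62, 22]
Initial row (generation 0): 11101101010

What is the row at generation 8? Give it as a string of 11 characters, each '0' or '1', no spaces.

Answer: 00011001001

Derivation:
Gen 0: 11101101010
Gen 1 (rule 165): 01010011110
Gen 2 (rule 129): 00000001100
Gen 3 (rule 62): 00000011010
Gen 4 (rule 22): 00000100011
Gen 5 (rule 165): 11110101000
Gen 6 (rule 129): 01100000011
Gen 7 (rule 62): 11010000110
Gen 8 (rule 22): 00011001001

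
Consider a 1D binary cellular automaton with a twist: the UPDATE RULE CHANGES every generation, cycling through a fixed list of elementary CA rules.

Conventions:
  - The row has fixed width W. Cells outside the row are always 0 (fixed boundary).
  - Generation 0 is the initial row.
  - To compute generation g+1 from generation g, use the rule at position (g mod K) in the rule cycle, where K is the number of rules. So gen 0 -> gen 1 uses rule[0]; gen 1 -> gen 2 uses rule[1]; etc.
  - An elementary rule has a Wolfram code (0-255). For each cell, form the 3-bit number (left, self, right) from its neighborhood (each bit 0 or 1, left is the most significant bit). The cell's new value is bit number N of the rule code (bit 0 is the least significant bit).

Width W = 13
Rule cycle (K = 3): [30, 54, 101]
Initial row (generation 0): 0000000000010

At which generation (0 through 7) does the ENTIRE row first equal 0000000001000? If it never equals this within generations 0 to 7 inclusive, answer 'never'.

Answer: 2

Derivation:
Gen 0: 0000000000010
Gen 1 (rule 30): 0000000000111
Gen 2 (rule 54): 0000000001000
Gen 3 (rule 101): 1111111101011
Gen 4 (rule 30): 1000000001010
Gen 5 (rule 54): 1100000011111
Gen 6 (rule 101): 0101111000001
Gen 7 (rule 30): 1101000100011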